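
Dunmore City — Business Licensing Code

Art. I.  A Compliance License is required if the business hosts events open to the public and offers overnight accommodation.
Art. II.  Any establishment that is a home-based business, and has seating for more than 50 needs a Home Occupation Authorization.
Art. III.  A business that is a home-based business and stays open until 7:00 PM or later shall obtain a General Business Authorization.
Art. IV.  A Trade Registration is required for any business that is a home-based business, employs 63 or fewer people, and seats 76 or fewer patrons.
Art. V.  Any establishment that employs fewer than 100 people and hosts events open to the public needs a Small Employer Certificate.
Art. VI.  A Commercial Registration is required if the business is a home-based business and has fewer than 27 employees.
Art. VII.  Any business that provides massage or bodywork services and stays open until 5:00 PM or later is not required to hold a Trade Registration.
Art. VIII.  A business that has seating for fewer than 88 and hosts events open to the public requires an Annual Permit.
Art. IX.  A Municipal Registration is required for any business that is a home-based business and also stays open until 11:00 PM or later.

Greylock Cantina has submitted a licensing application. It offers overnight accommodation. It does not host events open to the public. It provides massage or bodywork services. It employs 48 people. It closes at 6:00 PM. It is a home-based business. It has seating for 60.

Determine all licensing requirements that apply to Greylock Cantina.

Art. I. does not host events open to the public; offers overnight accommodation → Compliance License not required.
Art. II. is a home-based business; seating 60 > 50 → Home Occupation Authorization required.
Art. III. is a home-based business; closes 6:00 PM, at/before 7:00 PM → General Business Authorization not required.
Art. IV. is a home-based business; employees 48 ≤ 63; seating 60 ≤ 76 → Trade Registration required.
Art. V. employees 48 < 100; does not host events open to the public → Small Employer Certificate not required.
Art. VI. is a home-based business; employees 48 ≥ 27 → Commercial Registration not required.
Art. VII. provides massage or bodywork services; closes 6:00 PM, after 5:00 PM → exempt from Trade Registration.
Art. VIII. seating 60 < 88; does not host events open to the public → Annual Permit not required.
Art. IX. is a home-based business; closes 6:00 PM, at/before 11:00 PM → Municipal Registration not required.

Home Occupation Authorization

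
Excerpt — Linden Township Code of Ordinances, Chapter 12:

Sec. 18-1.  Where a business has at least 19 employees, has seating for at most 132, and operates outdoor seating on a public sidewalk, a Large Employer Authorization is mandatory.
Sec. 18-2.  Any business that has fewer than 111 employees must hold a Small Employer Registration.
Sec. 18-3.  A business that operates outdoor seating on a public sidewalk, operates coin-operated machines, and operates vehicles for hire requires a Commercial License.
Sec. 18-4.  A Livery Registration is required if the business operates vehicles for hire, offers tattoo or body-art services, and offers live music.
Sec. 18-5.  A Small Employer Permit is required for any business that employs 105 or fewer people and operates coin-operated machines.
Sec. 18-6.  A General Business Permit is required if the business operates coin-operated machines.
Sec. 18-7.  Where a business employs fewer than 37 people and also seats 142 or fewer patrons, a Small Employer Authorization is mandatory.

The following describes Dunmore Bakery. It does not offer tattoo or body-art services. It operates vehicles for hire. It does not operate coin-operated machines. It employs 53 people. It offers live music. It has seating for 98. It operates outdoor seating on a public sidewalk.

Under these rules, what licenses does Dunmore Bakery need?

Large Employer Authorization, Small Employer Registration

Sec. 18-1. employees 53 ≥ 19; seating 98 ≤ 132; operates outdoor seating on a public sidewalk → Large Employer Authorization required.
Sec. 18-2. employees 53 < 111 → Small Employer Registration required.
Sec. 18-3. operates outdoor seating on a public sidewalk; does not operate coin-operated machines; operates vehicles for hire → Commercial License not required.
Sec. 18-4. operates vehicles for hire; does not offer tattoo or body-art services; offers live music → Livery Registration not required.
Sec. 18-5. employees 53 ≤ 105; does not operate coin-operated machines → Small Employer Permit not required.
Sec. 18-6. does not operate coin-operated machines → General Business Permit not required.
Sec. 18-7. employees 53 ≥ 37; seating 98 ≤ 142 → Small Employer Authorization not required.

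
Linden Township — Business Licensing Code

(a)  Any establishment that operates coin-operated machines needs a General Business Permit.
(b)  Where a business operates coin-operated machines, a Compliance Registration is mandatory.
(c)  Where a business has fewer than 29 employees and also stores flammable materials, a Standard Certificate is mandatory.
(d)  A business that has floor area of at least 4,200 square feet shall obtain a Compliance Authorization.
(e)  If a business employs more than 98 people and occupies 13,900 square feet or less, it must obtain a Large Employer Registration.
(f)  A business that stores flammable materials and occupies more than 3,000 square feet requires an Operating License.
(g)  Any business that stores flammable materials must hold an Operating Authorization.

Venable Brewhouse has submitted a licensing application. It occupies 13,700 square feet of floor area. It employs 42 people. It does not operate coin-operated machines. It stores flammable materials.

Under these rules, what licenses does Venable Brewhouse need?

(a) does not operate coin-operated machines → General Business Permit not required.
(b) does not operate coin-operated machines → Compliance Registration not required.
(c) employees 42 ≥ 29; stores flammable materials → Standard Certificate not required.
(d) floor area 13,700 square feet ≥ 4,200 square feet → Compliance Authorization required.
(e) employees 42 ≤ 98; floor area 13,700 square feet ≤ 13,900 square feet → Large Employer Registration not required.
(f) stores flammable materials; floor area 13,700 square feet > 3,000 square feet → Operating License required.
(g) stores flammable materials → Operating Authorization required.

Compliance Authorization, Operating Authorization, Operating License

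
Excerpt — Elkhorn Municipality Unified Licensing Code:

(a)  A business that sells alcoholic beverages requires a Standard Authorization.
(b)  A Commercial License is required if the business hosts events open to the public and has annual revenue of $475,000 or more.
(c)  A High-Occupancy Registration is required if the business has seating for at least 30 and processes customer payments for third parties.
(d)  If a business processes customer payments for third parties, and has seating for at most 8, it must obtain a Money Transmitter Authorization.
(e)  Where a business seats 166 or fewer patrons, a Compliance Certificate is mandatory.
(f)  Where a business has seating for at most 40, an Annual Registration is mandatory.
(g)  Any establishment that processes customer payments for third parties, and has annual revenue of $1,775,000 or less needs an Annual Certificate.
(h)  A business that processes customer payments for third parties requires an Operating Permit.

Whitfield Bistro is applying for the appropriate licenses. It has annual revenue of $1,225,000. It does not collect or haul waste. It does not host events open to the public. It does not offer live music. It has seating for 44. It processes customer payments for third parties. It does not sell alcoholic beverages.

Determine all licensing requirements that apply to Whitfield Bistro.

Annual Certificate, Compliance Certificate, High-Occupancy Registration, Operating Permit

(a) does not sell alcoholic beverages → Standard Authorization not required.
(b) does not host events open to the public; revenue $1,225,000 ≥ $475,000 → Commercial License not required.
(c) seating 44 ≥ 30; processes customer payments for third parties → High-Occupancy Registration required.
(d) processes customer payments for third parties; seating 44 > 8 → Money Transmitter Authorization not required.
(e) seating 44 ≤ 166 → Compliance Certificate required.
(f) seating 44 > 40 → Annual Registration not required.
(g) processes customer payments for third parties; revenue $1,225,000 ≤ $1,775,000 → Annual Certificate required.
(h) processes customer payments for third parties → Operating Permit required.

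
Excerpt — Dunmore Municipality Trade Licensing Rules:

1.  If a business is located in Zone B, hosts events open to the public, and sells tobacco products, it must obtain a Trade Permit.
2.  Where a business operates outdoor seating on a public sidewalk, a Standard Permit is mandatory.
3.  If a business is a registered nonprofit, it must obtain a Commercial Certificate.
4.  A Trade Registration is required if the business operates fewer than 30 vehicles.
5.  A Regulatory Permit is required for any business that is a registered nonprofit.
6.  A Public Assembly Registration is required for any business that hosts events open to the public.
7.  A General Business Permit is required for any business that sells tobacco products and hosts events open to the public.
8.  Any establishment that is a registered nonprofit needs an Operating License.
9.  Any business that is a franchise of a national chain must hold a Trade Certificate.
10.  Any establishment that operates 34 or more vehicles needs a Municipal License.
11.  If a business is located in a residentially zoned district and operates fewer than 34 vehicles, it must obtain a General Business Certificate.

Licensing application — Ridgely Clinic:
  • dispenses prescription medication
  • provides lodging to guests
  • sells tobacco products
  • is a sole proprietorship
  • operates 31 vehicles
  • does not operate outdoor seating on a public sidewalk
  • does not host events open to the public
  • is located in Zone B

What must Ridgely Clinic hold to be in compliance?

1. is located in Zone B; does not host events open to the public; sells tobacco products → Trade Permit not required.
2. does not operate outdoor seating on a public sidewalk → Standard Permit not required.
3. is a sole proprietorship (not: is a registered nonprofit) → Commercial Certificate not required.
4. vehicles 31 ≥ 30 → Trade Registration not required.
5. is a sole proprietorship (not: is a registered nonprofit) → Regulatory Permit not required.
6. does not host events open to the public → Public Assembly Registration not required.
7. sells tobacco products; does not host events open to the public → General Business Permit not required.
8. is a sole proprietorship (not: is a registered nonprofit) → Operating License not required.
9. is a sole proprietorship (not: is a franchise of a national chain) → Trade Certificate not required.
10. vehicles 31 < 34 → Municipal License not required.
11. is located in Zone B (not: is located in a residentially zoned district); vehicles 31 < 34 → General Business Certificate not required.

None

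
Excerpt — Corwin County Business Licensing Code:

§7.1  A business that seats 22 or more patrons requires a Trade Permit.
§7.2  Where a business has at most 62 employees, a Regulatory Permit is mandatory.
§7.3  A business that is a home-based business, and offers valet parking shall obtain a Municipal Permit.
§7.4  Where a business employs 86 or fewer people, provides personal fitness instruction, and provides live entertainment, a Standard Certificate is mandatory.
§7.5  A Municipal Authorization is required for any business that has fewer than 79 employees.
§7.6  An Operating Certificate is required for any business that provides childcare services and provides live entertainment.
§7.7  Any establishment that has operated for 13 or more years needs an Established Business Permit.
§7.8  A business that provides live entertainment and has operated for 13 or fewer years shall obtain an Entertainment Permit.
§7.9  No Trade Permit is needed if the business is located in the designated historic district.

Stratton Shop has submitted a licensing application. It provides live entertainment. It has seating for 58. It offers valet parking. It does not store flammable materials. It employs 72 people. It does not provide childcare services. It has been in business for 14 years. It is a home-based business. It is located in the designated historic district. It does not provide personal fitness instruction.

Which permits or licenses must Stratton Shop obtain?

§7.1 seating 58 ≥ 22 → Trade Permit required.
§7.2 employees 72 > 62 → Regulatory Permit not required.
§7.3 is a home-based business; offers valet parking → Municipal Permit required.
§7.4 employees 72 ≤ 86; does not provide personal fitness instruction; provides live entertainment → Standard Certificate not required.
§7.5 employees 72 < 79 → Municipal Authorization required.
§7.6 does not provide childcare services; provides live entertainment → Operating Certificate not required.
§7.7 years in business 14 ≥ 13 → Established Business Permit required.
§7.8 provides live entertainment; years in business 14 > 13 → Entertainment Permit not required.
§7.9 is located in the designated historic district → exempt from Trade Permit.

Established Business Permit, Municipal Authorization, Municipal Permit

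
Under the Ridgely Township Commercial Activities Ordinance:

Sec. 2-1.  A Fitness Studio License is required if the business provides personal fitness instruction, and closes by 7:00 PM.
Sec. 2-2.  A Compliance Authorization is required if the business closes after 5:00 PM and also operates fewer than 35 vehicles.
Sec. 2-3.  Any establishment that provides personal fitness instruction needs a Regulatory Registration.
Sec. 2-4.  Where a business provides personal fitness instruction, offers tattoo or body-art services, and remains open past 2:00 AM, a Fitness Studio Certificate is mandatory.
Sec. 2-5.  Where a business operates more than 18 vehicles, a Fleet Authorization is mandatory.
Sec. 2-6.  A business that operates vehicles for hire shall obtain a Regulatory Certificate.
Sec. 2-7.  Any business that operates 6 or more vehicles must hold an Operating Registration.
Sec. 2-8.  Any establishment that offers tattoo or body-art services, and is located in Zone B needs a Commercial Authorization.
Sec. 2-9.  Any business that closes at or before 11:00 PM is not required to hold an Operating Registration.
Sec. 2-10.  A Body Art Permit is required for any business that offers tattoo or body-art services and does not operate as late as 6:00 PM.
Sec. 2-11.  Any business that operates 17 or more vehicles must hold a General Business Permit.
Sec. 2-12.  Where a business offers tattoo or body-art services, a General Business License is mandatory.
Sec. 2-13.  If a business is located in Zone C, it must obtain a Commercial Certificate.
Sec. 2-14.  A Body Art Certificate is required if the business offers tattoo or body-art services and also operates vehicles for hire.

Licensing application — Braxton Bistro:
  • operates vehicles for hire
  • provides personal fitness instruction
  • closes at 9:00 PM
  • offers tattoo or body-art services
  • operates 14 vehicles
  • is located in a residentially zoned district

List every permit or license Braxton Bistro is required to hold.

Body Art Certificate, Compliance Authorization, General Business License, Regulatory Certificate, Regulatory Registration

Sec. 2-1. provides personal fitness instruction; closes 9:00 PM, after 7:00 PM → Fitness Studio License not required.
Sec. 2-2. closes 9:00 PM, after 5:00 PM; vehicles 14 < 35 → Compliance Authorization required.
Sec. 2-3. provides personal fitness instruction → Regulatory Registration required.
Sec. 2-4. provides personal fitness instruction; offers tattoo or body-art services; closes 9:00 PM, at/before 2:00 AM → Fitness Studio Certificate not required.
Sec. 2-5. vehicles 14 ≤ 18 → Fleet Authorization not required.
Sec. 2-6. operates vehicles for hire → Regulatory Certificate required.
Sec. 2-7. vehicles 14 ≥ 6 → Operating Registration required.
Sec. 2-8. offers tattoo or body-art services; is located in a residentially zoned district (not: is located in Zone B) → Commercial Authorization not required.
Sec. 2-9. closes 9:00 PM, at/before 11:00 PM → exempt from Operating Registration.
Sec. 2-10. offers tattoo or body-art services; closes 9:00 PM, after 6:00 PM → Body Art Permit not required.
Sec. 2-11. vehicles 14 < 17 → General Business Permit not required.
Sec. 2-12. offers tattoo or body-art services → General Business License required.
Sec. 2-13. is located in a residentially zoned district (not: is located in Zone C) → Commercial Certificate not required.
Sec. 2-14. offers tattoo or body-art services; operates vehicles for hire → Body Art Certificate required.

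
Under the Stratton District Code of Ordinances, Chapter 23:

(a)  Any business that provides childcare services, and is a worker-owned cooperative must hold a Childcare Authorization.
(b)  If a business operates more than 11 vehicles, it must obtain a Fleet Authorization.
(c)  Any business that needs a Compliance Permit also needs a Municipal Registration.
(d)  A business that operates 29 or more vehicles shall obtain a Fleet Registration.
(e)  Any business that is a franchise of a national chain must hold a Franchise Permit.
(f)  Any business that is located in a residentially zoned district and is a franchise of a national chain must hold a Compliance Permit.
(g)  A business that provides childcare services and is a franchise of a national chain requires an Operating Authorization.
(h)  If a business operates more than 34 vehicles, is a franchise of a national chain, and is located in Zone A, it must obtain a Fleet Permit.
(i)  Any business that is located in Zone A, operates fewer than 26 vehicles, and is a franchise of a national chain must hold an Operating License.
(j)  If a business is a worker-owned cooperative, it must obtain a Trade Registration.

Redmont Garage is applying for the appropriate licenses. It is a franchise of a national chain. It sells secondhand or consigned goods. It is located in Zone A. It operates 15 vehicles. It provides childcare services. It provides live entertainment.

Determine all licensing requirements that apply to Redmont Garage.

Fleet Authorization, Franchise Permit, Operating Authorization, Operating License

(a) provides childcare services; is a franchise of a national chain (not: is a worker-owned cooperative) → Childcare Authorization not required.
(b) vehicles 15 > 11 → Fleet Authorization required.
(c) Compliance Permit is not required → no effect.
(d) vehicles 15 < 29 → Fleet Registration not required.
(e) is a franchise of a national chain → Franchise Permit required.
(f) is located in Zone A (not: is located in a residentially zoned district); is a franchise of a national chain → Compliance Permit not required.
(g) provides childcare services; is a franchise of a national chain → Operating Authorization required.
(h) vehicles 15 ≤ 34; is a franchise of a national chain; is located in Zone A → Fleet Permit not required.
(i) is located in Zone A; vehicles 15 < 26; is a franchise of a national chain → Operating License required.
(j) is a franchise of a national chain (not: is a worker-owned cooperative) → Trade Registration not required.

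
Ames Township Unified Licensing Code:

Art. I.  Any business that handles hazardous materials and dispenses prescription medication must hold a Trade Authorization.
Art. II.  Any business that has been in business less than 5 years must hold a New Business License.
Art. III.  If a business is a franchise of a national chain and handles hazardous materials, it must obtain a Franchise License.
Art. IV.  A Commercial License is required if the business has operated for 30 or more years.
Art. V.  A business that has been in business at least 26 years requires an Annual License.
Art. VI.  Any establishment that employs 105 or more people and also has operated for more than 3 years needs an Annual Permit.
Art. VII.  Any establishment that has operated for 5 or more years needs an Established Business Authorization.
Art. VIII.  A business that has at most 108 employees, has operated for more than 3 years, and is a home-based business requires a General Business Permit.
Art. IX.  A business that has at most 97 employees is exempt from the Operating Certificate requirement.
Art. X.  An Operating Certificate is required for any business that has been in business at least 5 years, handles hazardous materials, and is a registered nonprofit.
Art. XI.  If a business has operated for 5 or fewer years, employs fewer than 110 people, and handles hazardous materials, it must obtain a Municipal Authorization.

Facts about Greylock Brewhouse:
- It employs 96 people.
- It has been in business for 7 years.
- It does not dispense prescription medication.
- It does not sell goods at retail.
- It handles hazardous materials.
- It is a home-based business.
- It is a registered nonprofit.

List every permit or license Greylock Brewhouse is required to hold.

Art. I. handles hazardous materials; does not dispense prescription medication → Trade Authorization not required.
Art. II. years in business 7 ≥ 5 → New Business License not required.
Art. III. is a registered nonprofit (not: is a franchise of a national chain); handles hazardous materials → Franchise License not required.
Art. IV. years in business 7 < 30 → Commercial License not required.
Art. V. years in business 7 < 26 → Annual License not required.
Art. VI. employees 96 < 105; years in business 7 > 3 → Annual Permit not required.
Art. VII. years in business 7 ≥ 5 → Established Business Authorization required.
Art. VIII. employees 96 ≤ 108; years in business 7 > 3; is a home-based business → General Business Permit required.
Art. IX. employees 96 ≤ 97 → exempt from Operating Certificate.
Art. X. years in business 7 ≥ 5; handles hazardous materials; is a registered nonprofit → Operating Certificate required.
Art. XI. years in business 7 > 5; employees 96 < 110; handles hazardous materials → Municipal Authorization not required.

Established Business Authorization, General Business Permit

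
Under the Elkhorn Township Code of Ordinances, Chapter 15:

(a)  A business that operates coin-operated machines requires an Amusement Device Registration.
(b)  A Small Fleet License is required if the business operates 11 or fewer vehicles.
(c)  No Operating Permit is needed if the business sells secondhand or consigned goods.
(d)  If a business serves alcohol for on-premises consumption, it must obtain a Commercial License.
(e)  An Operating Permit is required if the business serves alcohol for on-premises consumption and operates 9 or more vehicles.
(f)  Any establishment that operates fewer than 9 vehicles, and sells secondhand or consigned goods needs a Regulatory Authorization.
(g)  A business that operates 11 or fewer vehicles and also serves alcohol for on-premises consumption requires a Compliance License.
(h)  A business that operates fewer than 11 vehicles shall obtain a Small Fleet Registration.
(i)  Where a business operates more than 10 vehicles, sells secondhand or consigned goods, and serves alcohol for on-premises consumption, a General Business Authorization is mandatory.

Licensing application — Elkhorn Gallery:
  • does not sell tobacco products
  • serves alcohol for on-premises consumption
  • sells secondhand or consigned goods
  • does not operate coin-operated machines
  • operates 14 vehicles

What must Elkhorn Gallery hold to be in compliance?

Commercial License, General Business Authorization

(a) does not operate coin-operated machines → Amusement Device Registration not required.
(b) vehicles 14 > 11 → Small Fleet License not required.
(c) sells secondhand or consigned goods → exempt from Operating Permit.
(d) serves alcohol for on-premises consumption → Commercial License required.
(e) serves alcohol for on-premises consumption; vehicles 14 ≥ 9 → Operating Permit required.
(f) vehicles 14 ≥ 9; sells secondhand or consigned goods → Regulatory Authorization not required.
(g) vehicles 14 > 11; serves alcohol for on-premises consumption → Compliance License not required.
(h) vehicles 14 ≥ 11 → Small Fleet Registration not required.
(i) vehicles 14 > 10; sells secondhand or consigned goods; serves alcohol for on-premises consumption → General Business Authorization required.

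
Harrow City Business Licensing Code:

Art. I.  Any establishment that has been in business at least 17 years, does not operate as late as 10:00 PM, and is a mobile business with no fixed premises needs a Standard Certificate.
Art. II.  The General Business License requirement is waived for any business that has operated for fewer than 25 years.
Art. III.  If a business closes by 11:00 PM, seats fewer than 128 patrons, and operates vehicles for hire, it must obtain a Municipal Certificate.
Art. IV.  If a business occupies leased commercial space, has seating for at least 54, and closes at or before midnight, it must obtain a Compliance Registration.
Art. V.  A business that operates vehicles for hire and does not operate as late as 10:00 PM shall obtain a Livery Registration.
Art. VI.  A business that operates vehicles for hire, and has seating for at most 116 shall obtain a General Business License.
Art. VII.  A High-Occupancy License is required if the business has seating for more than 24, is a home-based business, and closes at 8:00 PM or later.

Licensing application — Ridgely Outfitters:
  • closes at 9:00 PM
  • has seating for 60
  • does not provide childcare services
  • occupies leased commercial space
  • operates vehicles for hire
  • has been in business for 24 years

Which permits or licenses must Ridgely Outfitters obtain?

Art. I. years in business 24 ≥ 17; closes 9:00 PM, at/before 10:00 PM; occupies leased commercial space (not: is a mobile business with no fixed premises) → Standard Certificate not required.
Art. II. years in business 24 < 25 → exempt from General Business License.
Art. III. closes 9:00 PM, at/before 11:00 PM; seating 60 < 128; operates vehicles for hire → Municipal Certificate required.
Art. IV. occupies leased commercial space; seating 60 ≥ 54; closes 9:00 PM, at/before midnight → Compliance Registration required.
Art. V. operates vehicles for hire; closes 9:00 PM, at/before 10:00 PM → Livery Registration required.
Art. VI. operates vehicles for hire; seating 60 ≤ 116 → General Business License required.
Art. VII. seating 60 > 24; occupies leased commercial space (not: is a home-based business); closes 9:00 PM, after 8:00 PM → High-Occupancy License not required.

Compliance Registration, Livery Registration, Municipal Certificate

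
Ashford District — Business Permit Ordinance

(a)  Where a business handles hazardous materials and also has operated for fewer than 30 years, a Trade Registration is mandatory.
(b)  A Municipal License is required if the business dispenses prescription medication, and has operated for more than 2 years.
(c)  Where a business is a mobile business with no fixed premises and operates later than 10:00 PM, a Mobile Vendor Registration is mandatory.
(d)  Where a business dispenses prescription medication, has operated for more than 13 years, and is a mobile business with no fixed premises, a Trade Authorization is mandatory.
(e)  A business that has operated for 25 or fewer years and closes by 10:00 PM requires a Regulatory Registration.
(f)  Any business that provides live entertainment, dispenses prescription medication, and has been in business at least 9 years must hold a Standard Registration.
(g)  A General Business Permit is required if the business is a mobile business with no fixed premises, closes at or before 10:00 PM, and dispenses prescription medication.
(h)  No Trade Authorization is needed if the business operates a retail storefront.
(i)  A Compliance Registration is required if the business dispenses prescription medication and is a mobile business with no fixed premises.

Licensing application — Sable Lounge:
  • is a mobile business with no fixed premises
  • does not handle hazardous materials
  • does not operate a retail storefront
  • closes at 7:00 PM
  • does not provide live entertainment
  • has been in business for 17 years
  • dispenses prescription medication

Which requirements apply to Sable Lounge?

(a) does not handle hazardous materials; years in business 17 < 30 → Trade Registration not required.
(b) dispenses prescription medication; years in business 17 > 2 → Municipal License required.
(c) is a mobile business with no fixed premises; closes 7:00 PM, at/before 10:00 PM → Mobile Vendor Registration not required.
(d) dispenses prescription medication; years in business 17 > 13; is a mobile business with no fixed premises → Trade Authorization required.
(e) years in business 17 ≤ 25; closes 7:00 PM, at/before 10:00 PM → Regulatory Registration required.
(f) does not provide live entertainment; dispenses prescription medication; years in business 17 ≥ 9 → Standard Registration not required.
(g) is a mobile business with no fixed premises; closes 7:00 PM, at/before 10:00 PM; dispenses prescription medication → General Business Permit required.
(h) does not operate a retail storefront → Trade Authorization exemption does not apply.
(i) dispenses prescription medication; is a mobile business with no fixed premises → Compliance Registration required.

Compliance Registration, General Business Permit, Municipal License, Regulatory Registration, Trade Authorization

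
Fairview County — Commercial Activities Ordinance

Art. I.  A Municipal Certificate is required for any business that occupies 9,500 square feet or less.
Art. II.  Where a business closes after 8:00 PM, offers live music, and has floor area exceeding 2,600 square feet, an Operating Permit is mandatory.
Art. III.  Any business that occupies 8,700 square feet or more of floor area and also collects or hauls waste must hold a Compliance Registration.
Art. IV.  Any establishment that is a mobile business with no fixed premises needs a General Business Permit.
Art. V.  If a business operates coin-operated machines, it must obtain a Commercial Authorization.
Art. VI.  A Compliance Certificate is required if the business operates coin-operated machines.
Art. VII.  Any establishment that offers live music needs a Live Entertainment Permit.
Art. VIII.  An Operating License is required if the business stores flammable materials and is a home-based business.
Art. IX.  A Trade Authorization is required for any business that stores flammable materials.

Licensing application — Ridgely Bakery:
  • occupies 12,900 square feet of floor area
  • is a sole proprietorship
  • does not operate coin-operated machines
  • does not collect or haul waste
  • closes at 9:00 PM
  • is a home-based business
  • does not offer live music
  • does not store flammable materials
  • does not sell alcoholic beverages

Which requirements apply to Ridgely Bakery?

None

Art. I. floor area 12,900 square feet > 9,500 square feet → Municipal Certificate not required.
Art. II. closes 9:00 PM, after 8:00 PM; does not offer live music; floor area 12,900 square feet > 2,600 square feet → Operating Permit not required.
Art. III. floor area 12,900 square feet ≥ 8,700 square feet; does not collect or haul waste → Compliance Registration not required.
Art. IV. is a home-based business (not: is a mobile business with no fixed premises) → General Business Permit not required.
Art. V. does not operate coin-operated machines → Commercial Authorization not required.
Art. VI. does not operate coin-operated machines → Compliance Certificate not required.
Art. VII. does not offer live music → Live Entertainment Permit not required.
Art. VIII. does not store flammable materials; is a home-based business → Operating License not required.
Art. IX. does not store flammable materials → Trade Authorization not required.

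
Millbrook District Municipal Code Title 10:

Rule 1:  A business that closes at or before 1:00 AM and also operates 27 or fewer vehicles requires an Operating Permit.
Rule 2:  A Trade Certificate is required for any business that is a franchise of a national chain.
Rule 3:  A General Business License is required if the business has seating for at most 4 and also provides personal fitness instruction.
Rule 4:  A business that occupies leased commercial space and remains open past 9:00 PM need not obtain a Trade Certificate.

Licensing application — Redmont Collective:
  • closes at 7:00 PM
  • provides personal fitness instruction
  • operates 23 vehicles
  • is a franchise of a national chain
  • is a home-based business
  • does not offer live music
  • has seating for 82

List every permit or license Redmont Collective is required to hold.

Rule 1: closes 7:00 PM, at/before 1:00 AM; vehicles 23 ≤ 27 → Operating Permit required.
Rule 2: is a franchise of a national chain → Trade Certificate required.
Rule 3: seating 82 > 4; provides personal fitness instruction → General Business License not required.
Rule 4: is a home-based business (not: occupies leased commercial space); closes 7:00 PM, at/before 9:00 PM → Trade Certificate exemption does not apply.

Operating Permit, Trade Certificate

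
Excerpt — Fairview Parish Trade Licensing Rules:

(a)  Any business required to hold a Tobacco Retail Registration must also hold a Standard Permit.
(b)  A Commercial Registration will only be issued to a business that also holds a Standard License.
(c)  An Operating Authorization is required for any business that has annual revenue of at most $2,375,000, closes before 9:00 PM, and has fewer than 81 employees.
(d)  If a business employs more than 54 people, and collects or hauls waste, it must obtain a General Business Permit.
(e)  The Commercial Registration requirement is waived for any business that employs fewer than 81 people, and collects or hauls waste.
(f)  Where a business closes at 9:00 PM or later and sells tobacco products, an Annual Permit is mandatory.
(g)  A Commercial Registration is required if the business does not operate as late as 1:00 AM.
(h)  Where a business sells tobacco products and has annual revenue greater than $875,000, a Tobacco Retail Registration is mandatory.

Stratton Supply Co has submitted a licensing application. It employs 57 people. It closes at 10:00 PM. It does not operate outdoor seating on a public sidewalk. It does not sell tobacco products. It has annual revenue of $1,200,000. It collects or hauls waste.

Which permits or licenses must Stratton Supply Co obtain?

(a) Tobacco Retail Registration is not required → no effect.
(b) Commercial Registration is not required → no effect.
(c) revenue $1,200,000 ≤ $2,375,000; closes 10:00 PM, after 9:00 PM; employees 57 < 81 → Operating Authorization not required.
(d) employees 57 > 54; collects or hauls waste → General Business Permit required.
(e) employees 57 < 81; collects or hauls waste → exempt from Commercial Registration.
(f) closes 10:00 PM, after 9:00 PM; does not sell tobacco products → Annual Permit not required.
(g) closes 10:00 PM, at/before 1:00 AM → Commercial Registration required.
(h) does not sell tobacco products; revenue $1,200,000 > $875,000 → Tobacco Retail Registration not required.

General Business Permit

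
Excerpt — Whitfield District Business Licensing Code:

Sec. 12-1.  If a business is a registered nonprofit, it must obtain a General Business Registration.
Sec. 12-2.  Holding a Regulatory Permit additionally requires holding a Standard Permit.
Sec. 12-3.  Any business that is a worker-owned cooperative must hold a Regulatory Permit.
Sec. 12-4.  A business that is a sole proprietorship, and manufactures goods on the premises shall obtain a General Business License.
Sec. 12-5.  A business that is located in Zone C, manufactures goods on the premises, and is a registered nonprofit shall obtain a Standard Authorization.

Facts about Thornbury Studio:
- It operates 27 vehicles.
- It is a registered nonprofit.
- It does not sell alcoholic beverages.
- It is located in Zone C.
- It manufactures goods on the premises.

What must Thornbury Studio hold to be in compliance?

General Business Registration, Standard Authorization

Sec. 12-1. is a registered nonprofit → General Business Registration required.
Sec. 12-2. Regulatory Permit is not required → no effect.
Sec. 12-3. is a registered nonprofit (not: is a worker-owned cooperative) → Regulatory Permit not required.
Sec. 12-4. is a registered nonprofit (not: is a sole proprietorship); manufactures goods on the premises → General Business License not required.
Sec. 12-5. is located in Zone C; manufactures goods on the premises; is a registered nonprofit → Standard Authorization required.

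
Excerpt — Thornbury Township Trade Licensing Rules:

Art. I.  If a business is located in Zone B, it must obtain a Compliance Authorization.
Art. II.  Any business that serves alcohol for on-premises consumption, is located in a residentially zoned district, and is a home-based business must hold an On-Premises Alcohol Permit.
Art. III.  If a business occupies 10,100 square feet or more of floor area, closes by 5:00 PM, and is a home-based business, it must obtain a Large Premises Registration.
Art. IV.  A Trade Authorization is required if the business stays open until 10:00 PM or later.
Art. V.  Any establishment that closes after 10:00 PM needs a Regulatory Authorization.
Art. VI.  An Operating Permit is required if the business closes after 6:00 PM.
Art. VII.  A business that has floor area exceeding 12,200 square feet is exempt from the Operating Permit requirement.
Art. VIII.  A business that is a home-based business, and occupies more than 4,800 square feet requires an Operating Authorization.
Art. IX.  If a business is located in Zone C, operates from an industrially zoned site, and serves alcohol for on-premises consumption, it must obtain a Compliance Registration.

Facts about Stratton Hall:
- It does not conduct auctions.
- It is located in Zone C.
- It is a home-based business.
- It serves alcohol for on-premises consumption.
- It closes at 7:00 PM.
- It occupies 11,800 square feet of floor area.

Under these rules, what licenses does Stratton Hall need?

Operating Authorization, Operating Permit

Art. I. is located in Zone C (not: is located in Zone B) → Compliance Authorization not required.
Art. II. serves alcohol for on-premises consumption; is located in Zone C (not: is located in a residentially zoned district); is a home-based business → On-Premises Alcohol Permit not required.
Art. III. floor area 11,800 square feet ≥ 10,100 square feet; closes 7:00 PM, after 5:00 PM; is a home-based business → Large Premises Registration not required.
Art. IV. closes 7:00 PM, at/before 10:00 PM → Trade Authorization not required.
Art. V. closes 7:00 PM, at/before 10:00 PM → Regulatory Authorization not required.
Art. VI. closes 7:00 PM, after 6:00 PM → Operating Permit required.
Art. VII. floor area 11,800 square feet ≤ 12,200 square feet → Operating Permit exemption does not apply.
Art. VIII. is a home-based business; floor area 11,800 square feet > 4,800 square feet → Operating Authorization required.
Art. IX. is located in Zone C; is a home-based business (not: operates from an industrially zoned site); serves alcohol for on-premises consumption → Compliance Registration not required.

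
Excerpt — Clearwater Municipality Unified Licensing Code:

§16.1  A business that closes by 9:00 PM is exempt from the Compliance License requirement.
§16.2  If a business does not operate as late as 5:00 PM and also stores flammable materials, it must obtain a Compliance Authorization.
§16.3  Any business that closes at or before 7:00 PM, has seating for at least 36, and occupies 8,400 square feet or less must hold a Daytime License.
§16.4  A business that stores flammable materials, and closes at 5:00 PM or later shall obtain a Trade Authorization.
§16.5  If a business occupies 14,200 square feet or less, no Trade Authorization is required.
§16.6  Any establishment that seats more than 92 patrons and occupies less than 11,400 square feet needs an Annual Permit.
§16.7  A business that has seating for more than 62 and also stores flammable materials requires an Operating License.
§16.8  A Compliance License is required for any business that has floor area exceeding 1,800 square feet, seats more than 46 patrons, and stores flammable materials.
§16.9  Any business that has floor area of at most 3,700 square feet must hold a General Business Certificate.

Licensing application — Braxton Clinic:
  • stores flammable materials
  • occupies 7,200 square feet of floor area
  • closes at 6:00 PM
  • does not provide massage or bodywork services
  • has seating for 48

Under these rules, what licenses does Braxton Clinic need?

Daytime License

§16.1 closes 6:00 PM, at/before 9:00 PM → exempt from Compliance License.
§16.2 closes 6:00 PM, after 5:00 PM; stores flammable materials → Compliance Authorization not required.
§16.3 closes 6:00 PM, at/before 7:00 PM; seating 48 ≥ 36; floor area 7,200 square feet ≤ 8,400 square feet → Daytime License required.
§16.4 stores flammable materials; closes 6:00 PM, after 5:00 PM → Trade Authorization required.
§16.5 floor area 7,200 square feet ≤ 14,200 square feet → exempt from Trade Authorization.
§16.6 seating 48 ≤ 92; floor area 7,200 square feet < 11,400 square feet → Annual Permit not required.
§16.7 seating 48 ≤ 62; stores flammable materials → Operating License not required.
§16.8 floor area 7,200 square feet > 1,800 square feet; seating 48 > 46; stores flammable materials → Compliance License required.
§16.9 floor area 7,200 square feet > 3,700 square feet → General Business Certificate not required.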